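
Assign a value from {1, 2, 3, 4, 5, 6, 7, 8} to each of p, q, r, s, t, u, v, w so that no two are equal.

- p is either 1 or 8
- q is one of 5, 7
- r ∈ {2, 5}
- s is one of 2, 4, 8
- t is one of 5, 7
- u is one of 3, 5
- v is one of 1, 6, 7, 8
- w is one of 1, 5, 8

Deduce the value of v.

6

The 8 variables together cover exactly {1, 2, 3, 4, 5, 6, 7, 8} — 8 values for 8 variables — and 3 appears only in u's list, so u = 3.
Among the 7 still-open variables, 4 fits only s (and all 7 values in {1, 2, 4, 5, 6, 7, 8} must be used), so s = 4.
The 6 still-open variables draw from only 6 values {1, 2, 5, 6, 7, 8}, so each is used; only r can be 2, hence r = 2.
The 5 still-open variables together cover exactly {1, 5, 6, 7, 8} — 5 values for 5 variables — and 6 appears only in v's list, so v = 6.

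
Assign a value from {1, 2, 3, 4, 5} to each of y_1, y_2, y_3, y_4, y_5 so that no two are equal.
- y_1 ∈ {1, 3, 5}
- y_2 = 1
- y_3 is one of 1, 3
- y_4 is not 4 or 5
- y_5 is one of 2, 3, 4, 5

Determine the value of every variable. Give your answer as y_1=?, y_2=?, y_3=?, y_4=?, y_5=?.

y_1=5, y_2=1, y_3=3, y_4=2, y_5=4

y_2 must be 1 (only option left). So y_1, y_3, y_4 can't be 1.
y_3's domain is down to {3}, so y_3 = 3. Eliminate 3 elsewhere: y_1, y_4, y_5.
y_4's domain is down to {2}, so y_4 = 2. So y_5 can't be 2.
That leaves y_1 = 5. Strike 5 from y_5.
y_5 must be 4 (only option left).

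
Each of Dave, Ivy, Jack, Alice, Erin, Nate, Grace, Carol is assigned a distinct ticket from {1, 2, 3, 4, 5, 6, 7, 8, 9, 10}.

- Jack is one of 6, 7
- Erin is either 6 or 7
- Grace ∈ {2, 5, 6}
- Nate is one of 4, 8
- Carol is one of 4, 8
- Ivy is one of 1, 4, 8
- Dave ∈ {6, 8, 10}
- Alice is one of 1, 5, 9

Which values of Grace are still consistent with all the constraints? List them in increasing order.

The 2 variables Jack and Erin are confined to {6, 7}, which locks those values in; drop them from Dave, Grace.
Nate and Carol share exactly the 2 values {4, 8}; by pigeonhole those values go to them, so strike 4, 8 from Dave, Ivy.
That leaves Dave = 10.
That leaves Ivy = 1. So Alice can't be 1.
No further eliminations apply; Grace can still be any of 2, 5.

2, 5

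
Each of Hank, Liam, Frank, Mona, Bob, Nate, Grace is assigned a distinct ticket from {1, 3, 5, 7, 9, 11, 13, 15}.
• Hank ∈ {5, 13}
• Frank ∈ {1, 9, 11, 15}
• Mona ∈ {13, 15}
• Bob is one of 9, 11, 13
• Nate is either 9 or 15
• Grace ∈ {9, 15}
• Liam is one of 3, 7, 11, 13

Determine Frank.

Nate and Grace share exactly the 2 values {9, 15}; by pigeonhole those values go to them, so strike 9, 15 from Frank, Mona, Bob.
Mona has just one choice, so Mona = 13. So Hank, Liam, Bob can't be 13.
That leaves Bob = 11. So Liam, Frank can't be 11.
So Frank = 1.

1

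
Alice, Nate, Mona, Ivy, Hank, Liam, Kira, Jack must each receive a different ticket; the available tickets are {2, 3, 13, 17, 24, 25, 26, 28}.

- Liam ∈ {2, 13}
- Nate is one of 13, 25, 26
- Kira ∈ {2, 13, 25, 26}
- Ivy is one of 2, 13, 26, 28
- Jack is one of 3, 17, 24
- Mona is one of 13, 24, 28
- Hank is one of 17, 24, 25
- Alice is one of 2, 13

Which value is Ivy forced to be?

The 8 variables together cover exactly {2, 3, 13, 17, 24, 25, 26, 28} — 8 values for 8 variables — and 3 appears only in Jack's list, so Jack = 3.
The 7 still-open variables draw from only 7 values {2, 13, 17, 24, 25, 26, 28}, so each is used; only Hank can be 17, hence Hank = 17.
Among the 6 still-open variables, 24 fits only Mona (and all 6 values in {2, 13, 24, 25, 26, 28} must be used), so Mona = 24.
The 5 still-open variables draw from only 5 values {2, 13, 25, 26, 28}, so each is used; only Ivy can be 28, hence Ivy = 28.

28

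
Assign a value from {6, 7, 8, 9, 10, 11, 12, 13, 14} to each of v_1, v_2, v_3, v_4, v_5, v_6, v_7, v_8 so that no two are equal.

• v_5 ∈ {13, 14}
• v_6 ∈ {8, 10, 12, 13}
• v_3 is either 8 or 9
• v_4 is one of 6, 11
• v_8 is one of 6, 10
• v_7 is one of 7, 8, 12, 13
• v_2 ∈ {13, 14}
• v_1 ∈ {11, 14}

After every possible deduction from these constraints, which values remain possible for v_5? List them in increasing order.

13, 14

v_2 and v_5 between them cover only {13, 14} — a naked pair. Remove those values from v_1, v_6, v_7.
v_1's domain is down to {11}, so v_1 = 11. Remove 11 from v_4.
v_4's domain is down to {6}, so v_4 = 6. So v_8 can't be 6.
That leaves v_8 = 10. Remove 10 from v_6.
No further eliminations apply; v_5 can still be any of 13, 14.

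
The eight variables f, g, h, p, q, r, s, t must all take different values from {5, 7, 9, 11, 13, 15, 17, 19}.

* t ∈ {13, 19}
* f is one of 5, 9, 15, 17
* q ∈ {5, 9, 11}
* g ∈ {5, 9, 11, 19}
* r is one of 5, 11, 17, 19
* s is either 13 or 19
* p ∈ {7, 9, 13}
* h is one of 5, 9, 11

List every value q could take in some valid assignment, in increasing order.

5, 9, 11

Among the 8 variables, 7 fits only p (and all 8 values in {5, 7, 9, 11, 13, 15, 17, 19} must be used), so p = 7.
The 7 still-open variables draw from only 7 values {5, 9, 11, 13, 15, 17, 19}, so each is used; only f can be 15, hence f = 15.
The 6 still-open variables draw from only 6 values {5, 9, 11, 13, 17, 19}, so each is used; only r can be 17, hence r = 17.
s and t between them cover only {13, 19} — a naked pair. Remove those values from g.
No further eliminations apply; q can still be any of 5, 9, 11.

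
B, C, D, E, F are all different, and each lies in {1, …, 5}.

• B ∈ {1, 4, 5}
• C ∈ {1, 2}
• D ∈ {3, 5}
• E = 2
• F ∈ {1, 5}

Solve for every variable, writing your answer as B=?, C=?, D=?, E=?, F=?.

B=4, C=1, D=3, E=2, F=5

E must be 2 (only option left). Remove 2 from C.
C has just one choice, so C = 1. So B, F can't be 1.
F has just one choice, so F = 5. So B, D can't be 5.
B must be 4 (only option left).
D's domain is down to {3}, so D = 3.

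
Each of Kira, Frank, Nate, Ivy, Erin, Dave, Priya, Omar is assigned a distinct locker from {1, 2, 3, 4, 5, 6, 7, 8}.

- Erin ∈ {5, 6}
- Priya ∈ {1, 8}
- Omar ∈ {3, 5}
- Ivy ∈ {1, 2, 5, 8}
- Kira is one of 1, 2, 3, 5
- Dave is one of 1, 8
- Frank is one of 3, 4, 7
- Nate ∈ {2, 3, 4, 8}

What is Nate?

4

The 8 variables together cover exactly {1, 2, 3, 4, 5, 6, 7, 8} — 8 values for 8 variables — and 6 appears only in Erin's list, so Erin = 6.
The 7 still-open variables together cover exactly {1, 2, 3, 4, 5, 7, 8} — 7 values for 7 variables — and 7 appears only in Frank's list, so Frank = 7.
The 6 still-open variables together cover exactly {1, 2, 3, 4, 5, 8} — 6 values for 6 variables — and 4 appears only in Nate's list, so Nate = 4.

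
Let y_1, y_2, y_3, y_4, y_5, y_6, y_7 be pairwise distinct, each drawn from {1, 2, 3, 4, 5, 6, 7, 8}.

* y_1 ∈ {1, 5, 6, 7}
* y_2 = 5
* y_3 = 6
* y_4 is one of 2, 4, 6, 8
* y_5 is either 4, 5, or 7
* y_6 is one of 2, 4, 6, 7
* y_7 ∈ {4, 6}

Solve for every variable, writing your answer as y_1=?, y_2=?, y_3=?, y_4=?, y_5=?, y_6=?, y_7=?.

y_1=1, y_2=5, y_3=6, y_4=8, y_5=7, y_6=2, y_7=4

y_2's domain is down to {5}, so y_2 = 5. Eliminate 5 elsewhere: y_1, y_5.
y_3 has just one choice, so y_3 = 6. So y_1, y_4, y_6, y_7 can't be 6.
That leaves y_7 = 4. Eliminate 4 elsewhere: y_4, y_5, y_6.
That leaves y_5 = 7. So y_1, y_6 can't be 7.
That leaves y_6 = 2. Remove 2 from y_4.
That leaves y_1 = 1.
y_4 has just one choice, so y_4 = 8.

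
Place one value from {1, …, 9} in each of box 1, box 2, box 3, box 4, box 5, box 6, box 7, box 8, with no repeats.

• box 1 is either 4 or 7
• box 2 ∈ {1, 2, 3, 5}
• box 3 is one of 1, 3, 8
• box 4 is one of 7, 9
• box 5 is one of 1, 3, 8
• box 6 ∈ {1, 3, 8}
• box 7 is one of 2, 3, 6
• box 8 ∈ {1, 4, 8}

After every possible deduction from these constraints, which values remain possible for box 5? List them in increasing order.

The 3 variables box 3, box 5, box 6 are confined to {1, 3, 8}, which locks those values in; drop them from box 2, box 7, box 8.
That leaves box 8 = 4. Eliminate 4 elsewhere: box 1.
box 1 must be 7 (only option left). Remove 7 from box 4.
That leaves box 4 = 9.
No further eliminations apply; box 5 can still be any of 1, 3, 8.

1, 3, 8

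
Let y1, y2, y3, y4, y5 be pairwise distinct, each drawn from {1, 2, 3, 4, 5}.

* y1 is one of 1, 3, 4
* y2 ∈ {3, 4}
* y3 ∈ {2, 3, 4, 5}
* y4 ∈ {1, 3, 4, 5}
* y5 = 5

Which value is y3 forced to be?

2

y5 has just one choice, so y5 = 5. Remove 5 from y3, y4.
Among the 4 still-open variables, 2 fits only y3 (and all 4 values in {1, 2, 3, 4} must be used), so y3 = 2.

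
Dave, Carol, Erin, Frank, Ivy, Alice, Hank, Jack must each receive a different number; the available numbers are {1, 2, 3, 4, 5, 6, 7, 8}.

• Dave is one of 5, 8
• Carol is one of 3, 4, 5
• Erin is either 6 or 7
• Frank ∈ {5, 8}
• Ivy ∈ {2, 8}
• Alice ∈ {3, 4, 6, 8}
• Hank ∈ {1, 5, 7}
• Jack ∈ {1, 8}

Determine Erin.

6

The 8 variables draw from only 8 values {1, 2, 3, 4, 5, 6, 7, 8}, so each is used; only Ivy can be 2, hence Ivy = 2.
Dave and Frank share exactly the 2 values {5, 8}; by pigeonhole those values go to them, so strike 5, 8 from Carol, Alice, Hank, Jack.
Jack has just one choice, so Jack = 1. Strike 1 from Hank.
Hank must be 7 (only option left). So Erin can't be 7.
So Erin = 6.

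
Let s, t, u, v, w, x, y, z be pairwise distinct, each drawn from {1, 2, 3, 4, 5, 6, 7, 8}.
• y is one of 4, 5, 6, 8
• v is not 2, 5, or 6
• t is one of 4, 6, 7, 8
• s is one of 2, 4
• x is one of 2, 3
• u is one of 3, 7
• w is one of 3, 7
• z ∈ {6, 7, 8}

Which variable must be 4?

s

The 8 variables together cover exactly {1, 2, 3, 4, 5, 6, 7, 8} — 8 values for 8 variables — and 1 appears only in v's list, so v = 1.
The 7 still-open variables together cover exactly {2, 3, 4, 5, 6, 7, 8} — 7 values for 7 variables — and 5 appears only in y's list, so y = 5.
u and w share exactly the 2 values {3, 7}; by pigeonhole those values go to them, so strike 3, 7 from t, x, z.
x has just one choice, so x = 2. So s can't be 2.
So 4 goes to s.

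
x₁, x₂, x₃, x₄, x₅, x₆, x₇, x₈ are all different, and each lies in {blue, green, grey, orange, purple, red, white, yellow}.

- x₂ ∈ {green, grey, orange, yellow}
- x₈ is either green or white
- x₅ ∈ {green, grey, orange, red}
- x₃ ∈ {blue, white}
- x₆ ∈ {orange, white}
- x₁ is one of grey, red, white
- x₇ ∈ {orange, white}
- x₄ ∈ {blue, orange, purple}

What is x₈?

Among the 8 variables, purple fits only x₄ (and all 8 values in {blue, green, grey, orange, purple, red, white, yellow} must be used), so x₄ = purple.
The 7 still-open variables together cover exactly {blue, green, grey, orange, red, white, yellow} — 7 values for 7 variables — and blue appears only in x₃'s list, so x₃ = blue.
Among the 6 still-open variables, yellow fits only x₂ (and all 6 values in {green, grey, orange, red, white, yellow} must be used), so x₂ = yellow.
The 2 variables x₆ and x₇ are confined to {orange, white}, which locks those values in; drop them from x₁, x₅, x₈.
So x₈ = green.

green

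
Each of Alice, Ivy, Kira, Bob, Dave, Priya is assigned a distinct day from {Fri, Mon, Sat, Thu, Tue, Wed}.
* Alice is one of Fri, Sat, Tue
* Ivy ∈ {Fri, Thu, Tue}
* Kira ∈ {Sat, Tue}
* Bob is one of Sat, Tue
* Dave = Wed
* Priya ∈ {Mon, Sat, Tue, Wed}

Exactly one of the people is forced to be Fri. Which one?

Alice

Dave must be Wed (only option left). Remove Wed from Priya.
The 5 still-open variables together cover exactly {Fri, Mon, Sat, Thu, Tue} — 5 values for 5 variables — and Mon appears only in Priya's list, so Priya = Mon.
The 4 still-open variables draw from only 4 values {Fri, Sat, Thu, Tue}, so each is used; only Ivy can be Thu, hence Ivy = Thu.
Among the 3 still-open variables, Fri fits only Alice (and all 3 values in {Fri, Sat, Tue} must be used), so Alice = Fri.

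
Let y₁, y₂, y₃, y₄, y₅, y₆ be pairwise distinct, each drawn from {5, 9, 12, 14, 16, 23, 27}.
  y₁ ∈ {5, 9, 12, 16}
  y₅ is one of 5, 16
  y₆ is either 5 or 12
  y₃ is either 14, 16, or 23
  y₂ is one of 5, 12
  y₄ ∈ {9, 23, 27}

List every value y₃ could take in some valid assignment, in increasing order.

14, 23

The 2 variables y₂ and y₆ are confined to {5, 12}, which locks those values in; drop them from y₁, y₅.
y₅ must be 16 (only option left). Eliminate 16 elsewhere: y₁, y₃.
y₁'s domain is down to {9}, so y₁ = 9. So y₄ can't be 9.
No further eliminations apply; y₃ can still be any of 14, 23.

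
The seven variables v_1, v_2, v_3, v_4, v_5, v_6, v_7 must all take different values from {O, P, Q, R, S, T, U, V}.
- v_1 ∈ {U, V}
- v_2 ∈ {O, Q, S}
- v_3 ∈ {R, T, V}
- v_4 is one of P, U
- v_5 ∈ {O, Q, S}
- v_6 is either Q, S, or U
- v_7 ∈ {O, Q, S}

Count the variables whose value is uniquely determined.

3

The 3 variables v_2, v_5, v_7 are confined to {O, Q, S}, which locks those values in; drop them from v_6.
v_6 has just one choice, so v_6 = U. So v_1, v_4 can't be U.
That leaves v_1 = V. Eliminate V elsewhere: v_3.
v_4 must be P (only option left).
Determined: v_1=V, v_4=P, v_6=U. The other variables each still have more than one consistent value. That makes 3.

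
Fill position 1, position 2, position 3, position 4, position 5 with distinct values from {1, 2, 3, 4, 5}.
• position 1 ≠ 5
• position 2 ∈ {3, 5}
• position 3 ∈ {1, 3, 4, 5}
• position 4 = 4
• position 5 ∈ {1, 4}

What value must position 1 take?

position 4's domain is down to {4}, so position 4 = 4. Strike 4 from position 1, position 3, position 5.
position 5 must be 1 (only option left). Remove 1 from position 1, position 3.
The 3 still-open variables draw from only 3 values {2, 3, 5}, so each is used; only position 1 can be 2, hence position 1 = 2.

2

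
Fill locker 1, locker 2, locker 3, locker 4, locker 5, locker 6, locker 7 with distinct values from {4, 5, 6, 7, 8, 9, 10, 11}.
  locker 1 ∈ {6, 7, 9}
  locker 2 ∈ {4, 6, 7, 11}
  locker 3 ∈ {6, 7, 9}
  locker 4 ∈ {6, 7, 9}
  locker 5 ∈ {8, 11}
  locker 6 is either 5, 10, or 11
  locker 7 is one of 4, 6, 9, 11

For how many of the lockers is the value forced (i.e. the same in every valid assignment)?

The 3 variables locker 1, locker 3, locker 4 are confined to {6, 7, 9}, which locks those values in; drop them from locker 2, locker 7.
locker 2 and locker 7 between them cover only {4, 11} — a naked pair. Remove those values from locker 5, locker 6.
locker 5 has just one choice, so locker 5 = 8.
Determined: locker 5=8. The other lockers each still have more than one consistent value. That makes 1.

1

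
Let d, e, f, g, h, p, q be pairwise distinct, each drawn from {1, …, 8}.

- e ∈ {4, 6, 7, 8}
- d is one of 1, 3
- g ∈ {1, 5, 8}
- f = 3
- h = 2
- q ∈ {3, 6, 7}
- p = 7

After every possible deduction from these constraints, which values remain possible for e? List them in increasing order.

4, 8

f must be 3 (only option left). So d, q can't be 3.
h has just one choice, so h = 2.
p has just one choice, so p = 7. So e, q can't be 7.
q's domain is down to {6}, so q = 6. So e can't be 6.
d's domain is down to {1}, so d = 1. Strike 1 from g.
No further eliminations apply; e can still be any of 4, 8.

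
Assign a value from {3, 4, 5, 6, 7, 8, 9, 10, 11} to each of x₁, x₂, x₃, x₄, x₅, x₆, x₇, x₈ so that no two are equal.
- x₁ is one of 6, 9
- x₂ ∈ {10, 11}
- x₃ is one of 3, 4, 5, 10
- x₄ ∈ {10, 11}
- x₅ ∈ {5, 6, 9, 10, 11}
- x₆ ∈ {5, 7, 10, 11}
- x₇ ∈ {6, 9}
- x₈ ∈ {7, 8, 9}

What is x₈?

8

x₁ and x₇ share exactly the 2 values {6, 9}; by pigeonhole those values go to them, so strike 6, 9 from x₅, x₈.
x₂ and x₄ share exactly the 2 values {10, 11}; by pigeonhole those values go to them, so strike 10, 11 from x₃, x₅, x₆.
x₅'s domain is down to {5}, so x₅ = 5. Strike 5 from x₃, x₆.
x₆'s domain is down to {7}, so x₆ = 7. So x₈ can't be 7.
So x₈ = 8.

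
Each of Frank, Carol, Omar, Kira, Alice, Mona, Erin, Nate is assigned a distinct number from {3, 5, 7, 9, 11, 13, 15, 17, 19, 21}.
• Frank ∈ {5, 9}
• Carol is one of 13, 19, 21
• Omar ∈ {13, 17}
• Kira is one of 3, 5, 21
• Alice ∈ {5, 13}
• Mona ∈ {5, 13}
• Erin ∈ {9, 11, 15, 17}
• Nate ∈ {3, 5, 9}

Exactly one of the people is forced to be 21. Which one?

Kira

The 2 variables Alice and Mona are confined to {5, 13}, which locks those values in; drop them from Frank, Carol, Omar, Kira, Nate.
Frank has just one choice, so Frank = 9. Eliminate 9 elsewhere: Erin, Nate.
Omar's domain is down to {17}, so Omar = 17. Eliminate 17 elsewhere: Erin.
Nate must be 3 (only option left). Eliminate 3 elsewhere: Kira.
So 21 goes to Kira.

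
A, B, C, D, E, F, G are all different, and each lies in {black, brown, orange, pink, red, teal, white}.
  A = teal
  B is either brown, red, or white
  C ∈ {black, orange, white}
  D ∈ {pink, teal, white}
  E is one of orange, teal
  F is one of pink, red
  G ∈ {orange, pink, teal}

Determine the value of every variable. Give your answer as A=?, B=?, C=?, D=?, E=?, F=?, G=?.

A's domain is down to {teal}, so A = teal. Eliminate teal elsewhere: D, E, G.
E must be orange (only option left). Strike orange from C, G.
G has just one choice, so G = pink. Strike pink from D, F.
That leaves D = white. Eliminate white elsewhere: B, C.
F must be red (only option left). Remove red from B.
B has just one choice, so B = brown.
C has just one choice, so C = black.

A=teal, B=brown, C=black, D=white, E=orange, F=red, G=pink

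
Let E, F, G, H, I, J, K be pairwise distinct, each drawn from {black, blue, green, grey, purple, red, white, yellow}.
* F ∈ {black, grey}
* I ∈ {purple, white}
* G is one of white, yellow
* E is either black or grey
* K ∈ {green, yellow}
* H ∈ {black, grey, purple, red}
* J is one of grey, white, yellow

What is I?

purple

The 7 variables draw from only 7 values {black, green, grey, purple, red, white, yellow}, so each is used; only K can be green, hence K = green.
The 6 still-open variables together cover exactly {black, grey, purple, red, white, yellow} — 6 values for 6 variables — and red appears only in H's list, so H = red.
Among the 5 still-open variables, purple fits only I (and all 5 values in {black, grey, purple, white, yellow} must be used), so I = purple.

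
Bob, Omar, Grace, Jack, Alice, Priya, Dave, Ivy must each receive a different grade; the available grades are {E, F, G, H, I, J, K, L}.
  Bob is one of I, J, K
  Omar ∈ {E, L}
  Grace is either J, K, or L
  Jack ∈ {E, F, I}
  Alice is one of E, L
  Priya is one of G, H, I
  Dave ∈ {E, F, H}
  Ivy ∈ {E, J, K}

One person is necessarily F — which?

The 8 variables draw from only 8 values {E, F, G, H, I, J, K, L}, so each is used; only Priya can be G, hence Priya = G.
The 7 still-open variables draw from only 7 values {E, F, H, I, J, K, L}, so each is used; only Dave can be H, hence Dave = H.
The 6 still-open variables draw from only 6 values {E, F, I, J, K, L}, so each is used; only Jack can be F, hence Jack = F.

Jack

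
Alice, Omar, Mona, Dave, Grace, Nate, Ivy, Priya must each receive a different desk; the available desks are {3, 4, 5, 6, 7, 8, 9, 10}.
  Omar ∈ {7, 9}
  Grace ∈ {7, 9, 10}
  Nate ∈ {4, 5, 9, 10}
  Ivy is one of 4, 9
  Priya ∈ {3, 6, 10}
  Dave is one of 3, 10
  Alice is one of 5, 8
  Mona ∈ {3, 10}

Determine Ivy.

4

The 8 variables draw from only 8 values {3, 4, 5, 6, 7, 8, 9, 10}, so each is used; only Priya can be 6, hence Priya = 6.
The 7 still-open variables draw from only 7 values {3, 4, 5, 7, 8, 9, 10}, so each is used; only Alice can be 8, hence Alice = 8.
The 6 still-open variables draw from only 6 values {3, 4, 5, 7, 9, 10}, so each is used; only Nate can be 5, hence Nate = 5.
The 5 still-open variables draw from only 5 values {3, 4, 7, 9, 10}, so each is used; only Ivy can be 4, hence Ivy = 4.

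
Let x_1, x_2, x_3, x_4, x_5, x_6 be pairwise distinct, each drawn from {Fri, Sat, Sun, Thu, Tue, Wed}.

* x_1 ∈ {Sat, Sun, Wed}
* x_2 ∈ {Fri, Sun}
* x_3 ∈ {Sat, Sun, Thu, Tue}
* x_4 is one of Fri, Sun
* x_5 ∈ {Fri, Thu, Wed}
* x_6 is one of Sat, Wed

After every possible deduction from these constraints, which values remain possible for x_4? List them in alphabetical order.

Fri, Sun

Among the 6 variables, Tue fits only x_3 (and all 6 values in {Fri, Sat, Sun, Thu, Tue, Wed} must be used), so x_3 = Tue.
The 5 still-open variables draw from only 5 values {Fri, Sat, Sun, Thu, Wed}, so each is used; only x_5 can be Thu, hence x_5 = Thu.
x_2 and x_4 share exactly the 2 values {Fri, Sun}; by pigeonhole those values go to them, so strike Fri, Sun from x_1.
No further eliminations apply; x_4 can still be any of Fri, Sun.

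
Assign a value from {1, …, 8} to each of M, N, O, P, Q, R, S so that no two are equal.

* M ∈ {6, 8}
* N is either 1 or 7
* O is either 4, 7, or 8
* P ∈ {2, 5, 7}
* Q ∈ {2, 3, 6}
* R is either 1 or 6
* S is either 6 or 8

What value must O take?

4

M and S between them cover only {6, 8} — a naked pair. Remove those values from O, Q, R.
That leaves R = 1. So N can't be 1.
That leaves N = 7. So O, P can't be 7.
So O = 4.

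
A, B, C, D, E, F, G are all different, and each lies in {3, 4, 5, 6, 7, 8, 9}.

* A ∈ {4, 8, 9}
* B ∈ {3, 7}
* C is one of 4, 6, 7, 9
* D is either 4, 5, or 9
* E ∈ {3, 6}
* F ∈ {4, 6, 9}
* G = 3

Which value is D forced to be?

G has just one choice, so G = 3. Remove 3 from B, E.
B has just one choice, so B = 7. Eliminate 7 elsewhere: C.
E's domain is down to {6}, so E = 6. Eliminate 6 elsewhere: C, F.
Among the 4 still-open variables, 5 fits only D (and all 4 values in {4, 5, 8, 9} must be used), so D = 5.

5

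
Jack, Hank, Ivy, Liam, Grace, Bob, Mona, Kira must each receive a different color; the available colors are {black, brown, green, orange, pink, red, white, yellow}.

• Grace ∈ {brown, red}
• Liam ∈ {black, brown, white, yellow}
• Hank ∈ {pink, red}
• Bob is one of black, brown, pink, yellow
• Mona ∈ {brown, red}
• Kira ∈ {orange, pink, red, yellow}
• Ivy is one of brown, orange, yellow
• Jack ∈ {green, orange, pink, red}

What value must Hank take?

pink

Among the 8 variables, green fits only Jack (and all 8 values in {black, brown, green, orange, pink, red, white, yellow} must be used), so Jack = green.
The 7 still-open variables draw from only 7 values {black, brown, orange, pink, red, white, yellow}, so each is used; only Liam can be white, hence Liam = white.
Among the 6 still-open variables, black fits only Bob (and all 6 values in {black, brown, orange, pink, red, yellow} must be used), so Bob = black.
Grace and Mona between them cover only {brown, red} — a naked pair. Remove those values from Hank, Ivy, Kira.
So Hank = pink.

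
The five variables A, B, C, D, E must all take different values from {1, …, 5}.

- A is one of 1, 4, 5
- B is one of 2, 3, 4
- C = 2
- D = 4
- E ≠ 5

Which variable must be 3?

C's domain is down to {2}, so C = 2. Eliminate 2 elsewhere: B, E.
That leaves D = 4. Strike 4 from A, B, E.
So 3 goes to B.

B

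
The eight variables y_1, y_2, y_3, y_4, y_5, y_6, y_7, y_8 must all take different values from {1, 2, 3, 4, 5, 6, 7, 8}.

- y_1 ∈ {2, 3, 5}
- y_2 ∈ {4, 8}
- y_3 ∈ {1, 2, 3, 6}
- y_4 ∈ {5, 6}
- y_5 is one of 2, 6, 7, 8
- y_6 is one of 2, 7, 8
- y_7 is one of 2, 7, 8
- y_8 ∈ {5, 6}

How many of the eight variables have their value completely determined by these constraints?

The 8 variables together cover exactly {1, 2, 3, 4, 5, 6, 7, 8} — 8 values for 8 variables — and 1 appears only in y_3's list, so y_3 = 1.
The 7 still-open variables together cover exactly {2, 3, 4, 5, 6, 7, 8} — 7 values for 7 variables — and 3 appears only in y_1's list, so y_1 = 3.
Among the 6 still-open variables, 4 fits only y_2 (and all 6 values in {2, 4, 5, 6, 7, 8} must be used), so y_2 = 4.
y_4 and y_8 share exactly the 2 values {5, 6}; by pigeonhole those values go to them, so strike 5, 6 from y_5.
Determined: y_1=3, y_2=4, y_3=1. The other variables each still have more than one consistent value. That makes 3.

3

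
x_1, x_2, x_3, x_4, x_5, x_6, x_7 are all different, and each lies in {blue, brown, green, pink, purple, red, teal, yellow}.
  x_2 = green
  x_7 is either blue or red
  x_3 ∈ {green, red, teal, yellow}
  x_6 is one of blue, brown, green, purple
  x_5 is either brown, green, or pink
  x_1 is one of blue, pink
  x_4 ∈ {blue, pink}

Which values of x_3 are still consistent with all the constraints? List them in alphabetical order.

teal, yellow

x_2 has just one choice, so x_2 = green. Eliminate green elsewhere: x_3, x_5, x_6.
x_1 and x_4 between them cover only {blue, pink} — a naked pair. Remove those values from x_5, x_6, x_7.
That leaves x_5 = brown. So x_6 can't be brown.
x_6's domain is down to {purple}, so x_6 = purple.
That leaves x_7 = red. Eliminate red elsewhere: x_3.
No further eliminations apply; x_3 can still be any of teal, yellow.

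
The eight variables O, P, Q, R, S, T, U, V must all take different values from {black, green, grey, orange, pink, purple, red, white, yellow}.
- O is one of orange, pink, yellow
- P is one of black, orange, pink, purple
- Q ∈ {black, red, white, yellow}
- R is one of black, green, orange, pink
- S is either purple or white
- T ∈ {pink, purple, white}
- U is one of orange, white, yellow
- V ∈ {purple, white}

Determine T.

Among the 8 variables, green fits only R (and all 8 values in {black, green, orange, pink, purple, red, white, yellow} must be used), so R = green.
The 7 still-open variables draw from only 7 values {black, orange, pink, purple, red, white, yellow}, so each is used; only Q can be red, hence Q = red.
The 6 still-open variables together cover exactly {black, orange, pink, purple, white, yellow} — 6 values for 6 variables — and black appears only in P's list, so P = black.
S and V between them cover only {purple, white} — a naked pair. Remove those values from T, U.
So T = pink.

pink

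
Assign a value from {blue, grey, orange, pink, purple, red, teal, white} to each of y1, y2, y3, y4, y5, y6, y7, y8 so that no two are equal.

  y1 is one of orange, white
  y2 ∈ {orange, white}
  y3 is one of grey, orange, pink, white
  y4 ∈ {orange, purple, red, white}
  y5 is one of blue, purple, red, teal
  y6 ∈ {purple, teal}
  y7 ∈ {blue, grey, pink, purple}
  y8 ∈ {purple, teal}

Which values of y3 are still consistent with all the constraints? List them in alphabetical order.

The 2 variables y1 and y2 are confined to {orange, white}, which locks those values in; drop them from y3, y4.
y6 and y8 share exactly the 2 values {purple, teal}; by pigeonhole those values go to them, so strike purple, teal from y4, y5, y7.
y4 must be red (only option left). Strike red from y5.
y5 has just one choice, so y5 = blue. So y7 can't be blue.
No further eliminations apply; y3 can still be any of grey, pink.

grey, pink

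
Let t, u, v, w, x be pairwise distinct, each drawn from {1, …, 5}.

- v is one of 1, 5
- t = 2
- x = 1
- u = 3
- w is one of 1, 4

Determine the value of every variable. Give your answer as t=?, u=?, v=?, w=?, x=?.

t=2, u=3, v=5, w=4, x=1

t must be 2 (only option left).
That leaves u = 3.
x has just one choice, so x = 1. Eliminate 1 elsewhere: v, w.
v must be 5 (only option left).
w's domain is down to {4}, so w = 4.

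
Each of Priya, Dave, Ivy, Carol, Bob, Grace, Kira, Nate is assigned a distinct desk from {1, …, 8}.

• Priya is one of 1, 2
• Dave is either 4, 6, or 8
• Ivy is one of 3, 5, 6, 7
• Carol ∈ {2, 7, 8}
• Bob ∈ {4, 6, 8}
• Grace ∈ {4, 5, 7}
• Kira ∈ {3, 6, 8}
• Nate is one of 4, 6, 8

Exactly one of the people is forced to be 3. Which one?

Kira

The 8 variables together cover exactly {1, 2, 3, 4, 5, 6, 7, 8} — 8 values for 8 variables — and 1 appears only in Priya's list, so Priya = 1.
The 7 still-open variables draw from only 7 values {2, 3, 4, 5, 6, 7, 8}, so each is used; only Carol can be 2, hence Carol = 2.
Dave, Bob, Nate share exactly the 3 values {4, 6, 8}; by pigeonhole those values go to them, so strike 4, 6, 8 from Ivy, Grace, Kira.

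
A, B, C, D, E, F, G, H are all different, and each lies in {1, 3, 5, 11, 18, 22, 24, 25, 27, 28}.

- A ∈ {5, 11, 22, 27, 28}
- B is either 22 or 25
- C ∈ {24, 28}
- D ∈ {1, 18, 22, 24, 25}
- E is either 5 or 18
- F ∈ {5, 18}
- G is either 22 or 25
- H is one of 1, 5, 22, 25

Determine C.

The 2 variables B and G are confined to {22, 25}, which locks those values in; drop them from A, D, H.
E and F between them cover only {5, 18} — a naked pair. Remove those values from A, D, H.
H must be 1 (only option left). Eliminate 1 elsewhere: D.
That leaves D = 24. Strike 24 from C.
So C = 28.

28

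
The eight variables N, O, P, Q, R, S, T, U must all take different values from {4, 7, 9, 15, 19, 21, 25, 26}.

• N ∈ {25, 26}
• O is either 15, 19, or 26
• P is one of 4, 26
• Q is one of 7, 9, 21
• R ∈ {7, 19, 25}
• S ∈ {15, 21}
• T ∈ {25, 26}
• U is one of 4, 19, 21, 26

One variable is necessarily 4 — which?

P

The 8 variables draw from only 8 values {4, 7, 9, 15, 19, 21, 25, 26}, so each is used; only Q can be 9, hence Q = 9.
Among the 7 still-open variables, 7 fits only R (and all 7 values in {4, 7, 15, 19, 21, 25, 26} must be used), so R = 7.
N and T share exactly the 2 values {25, 26}; by pigeonhole those values go to them, so strike 25, 26 from O, P, U.
So 4 goes to P.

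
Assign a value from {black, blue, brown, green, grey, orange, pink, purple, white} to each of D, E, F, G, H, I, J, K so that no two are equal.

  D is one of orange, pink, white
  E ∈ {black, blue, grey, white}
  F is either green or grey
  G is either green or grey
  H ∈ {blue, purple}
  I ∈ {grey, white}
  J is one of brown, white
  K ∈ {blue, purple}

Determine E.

black

F and G share exactly the 2 values {green, grey}; by pigeonhole those values go to them, so strike green, grey from E, I.
That leaves I = white. Eliminate white elsewhere: D, E, J.
J has just one choice, so J = brown.
The 2 variables H and K are confined to {blue, purple}, which locks those values in; drop them from E.
So E = black.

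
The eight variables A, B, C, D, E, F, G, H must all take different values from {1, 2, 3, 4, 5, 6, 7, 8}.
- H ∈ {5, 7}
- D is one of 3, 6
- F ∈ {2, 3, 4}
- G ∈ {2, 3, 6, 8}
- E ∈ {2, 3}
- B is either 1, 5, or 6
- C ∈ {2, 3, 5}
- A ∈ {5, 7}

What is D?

6

The 8 variables together cover exactly {1, 2, 3, 4, 5, 6, 7, 8} — 8 values for 8 variables — and 1 appears only in B's list, so B = 1.
The 7 still-open variables draw from only 7 values {2, 3, 4, 5, 6, 7, 8}, so each is used; only F can be 4, hence F = 4.
The 6 still-open variables draw from only 6 values {2, 3, 5, 6, 7, 8}, so each is used; only G can be 8, hence G = 8.
The 5 still-open variables together cover exactly {2, 3, 5, 6, 7} — 5 values for 5 variables — and 6 appears only in D's list, so D = 6.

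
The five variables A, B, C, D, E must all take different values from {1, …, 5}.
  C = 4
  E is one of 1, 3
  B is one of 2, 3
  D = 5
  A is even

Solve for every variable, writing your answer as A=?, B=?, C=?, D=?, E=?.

C must be 4 (only option left). Eliminate 4 elsewhere: A.
D's domain is down to {5}, so D = 5.
That leaves A = 2. Remove 2 from B.
B's domain is down to {3}, so B = 3. Eliminate 3 elsewhere: E.
E has just one choice, so E = 1.

A=2, B=3, C=4, D=5, E=1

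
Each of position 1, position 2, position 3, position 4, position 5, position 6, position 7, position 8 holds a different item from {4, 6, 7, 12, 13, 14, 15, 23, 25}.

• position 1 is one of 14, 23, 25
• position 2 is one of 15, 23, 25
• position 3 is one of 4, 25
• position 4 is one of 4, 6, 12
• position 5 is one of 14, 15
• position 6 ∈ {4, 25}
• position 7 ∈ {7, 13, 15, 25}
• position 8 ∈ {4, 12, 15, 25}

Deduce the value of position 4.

6

The 2 variables position 3 and position 6 are confined to {4, 25}, which locks those values in; drop them from position 1, position 2, position 4, position 7, position 8.
position 1, position 2, position 5 share exactly the 3 values {14, 15, 23}; by pigeonhole those values go to them, so strike 14, 15, 23 from position 7, position 8.
position 8 has just one choice, so position 8 = 12. Strike 12 from position 4.
So position 4 = 6.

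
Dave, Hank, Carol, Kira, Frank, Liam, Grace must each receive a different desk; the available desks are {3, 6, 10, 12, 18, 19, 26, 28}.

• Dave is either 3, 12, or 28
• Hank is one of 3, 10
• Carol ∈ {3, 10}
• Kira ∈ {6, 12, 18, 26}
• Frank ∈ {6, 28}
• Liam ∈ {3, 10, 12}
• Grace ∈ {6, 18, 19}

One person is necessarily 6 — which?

Frank

Hank and Carol share exactly the 2 values {3, 10}; by pigeonhole those values go to them, so strike 3, 10 from Dave, Liam.
Liam has just one choice, so Liam = 12. So Dave, Kira can't be 12.
That leaves Dave = 28. Eliminate 28 elsewhere: Frank.
So 6 goes to Frank.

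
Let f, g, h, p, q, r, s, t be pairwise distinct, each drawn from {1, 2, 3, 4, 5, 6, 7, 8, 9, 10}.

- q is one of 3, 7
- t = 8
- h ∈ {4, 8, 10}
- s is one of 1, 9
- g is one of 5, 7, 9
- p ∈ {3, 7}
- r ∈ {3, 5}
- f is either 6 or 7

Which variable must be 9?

t has just one choice, so t = 8. Remove 8 from h.
p and q share exactly the 2 values {3, 7}; by pigeonhole those values go to them, so strike 3, 7 from f, g, r.
f has just one choice, so f = 6.
r's domain is down to {5}, so r = 5. So g can't be 5.
So 9 goes to g.

g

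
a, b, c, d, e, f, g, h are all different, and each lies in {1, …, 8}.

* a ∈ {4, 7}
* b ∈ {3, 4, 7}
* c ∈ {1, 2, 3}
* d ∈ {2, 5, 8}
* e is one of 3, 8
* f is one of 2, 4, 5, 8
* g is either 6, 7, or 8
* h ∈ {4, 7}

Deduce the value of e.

8

The 8 variables together cover exactly {1, 2, 3, 4, 5, 6, 7, 8} — 8 values for 8 variables — and 1 appears only in c's list, so c = 1.
The 7 still-open variables draw from only 7 values {2, 3, 4, 5, 6, 7, 8}, so each is used; only g can be 6, hence g = 6.
The 2 variables a and h are confined to {4, 7}, which locks those values in; drop them from b, f.
b has just one choice, so b = 3. Remove 3 from e.
So e = 8.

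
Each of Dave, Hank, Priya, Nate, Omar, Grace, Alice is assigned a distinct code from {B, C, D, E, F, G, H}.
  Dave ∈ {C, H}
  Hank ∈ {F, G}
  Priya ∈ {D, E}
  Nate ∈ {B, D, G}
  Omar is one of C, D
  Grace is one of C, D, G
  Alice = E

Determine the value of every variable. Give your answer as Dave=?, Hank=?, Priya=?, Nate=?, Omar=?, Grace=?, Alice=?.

Alice has just one choice, so Alice = E. So Priya can't be E.
Priya's domain is down to {D}, so Priya = D. So Nate, Omar, Grace can't be D.
Omar has just one choice, so Omar = C. So Dave, Grace can't be C.
That leaves Grace = G. Eliminate G elsewhere: Hank, Nate.
Dave has just one choice, so Dave = H.
Hank must be F (only option left).
Nate must be B (only option left).

Dave=H, Hank=F, Priya=D, Nate=B, Omar=C, Grace=G, Alice=E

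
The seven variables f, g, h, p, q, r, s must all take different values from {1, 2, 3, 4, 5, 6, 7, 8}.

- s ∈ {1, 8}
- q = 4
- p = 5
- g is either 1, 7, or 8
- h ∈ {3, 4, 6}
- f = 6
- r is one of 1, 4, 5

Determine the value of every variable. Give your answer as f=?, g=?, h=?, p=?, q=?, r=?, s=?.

f has just one choice, so f = 6. So h can't be 6.
That leaves p = 5. Eliminate 5 elsewhere: r.
q's domain is down to {4}, so q = 4. So h, r can't be 4.
That leaves r = 1. Strike 1 from g, s.
s must be 8 (only option left). Strike 8 from g.
That leaves g = 7.
h has just one choice, so h = 3.

f=6, g=7, h=3, p=5, q=4, r=1, s=8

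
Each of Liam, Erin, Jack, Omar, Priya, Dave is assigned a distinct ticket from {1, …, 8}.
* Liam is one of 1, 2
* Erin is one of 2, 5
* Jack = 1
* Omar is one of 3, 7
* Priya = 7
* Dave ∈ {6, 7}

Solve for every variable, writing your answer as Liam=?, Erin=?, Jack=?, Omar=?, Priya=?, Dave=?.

Jack has just one choice, so Jack = 1. Eliminate 1 elsewhere: Liam.
Priya has just one choice, so Priya = 7. Eliminate 7 elsewhere: Omar, Dave.
Dave must be 6 (only option left).
Liam has just one choice, so Liam = 2. Remove 2 from Erin.
Erin must be 5 (only option left).
Omar must be 3 (only option left).

Liam=2, Erin=5, Jack=1, Omar=3, Priya=7, Dave=6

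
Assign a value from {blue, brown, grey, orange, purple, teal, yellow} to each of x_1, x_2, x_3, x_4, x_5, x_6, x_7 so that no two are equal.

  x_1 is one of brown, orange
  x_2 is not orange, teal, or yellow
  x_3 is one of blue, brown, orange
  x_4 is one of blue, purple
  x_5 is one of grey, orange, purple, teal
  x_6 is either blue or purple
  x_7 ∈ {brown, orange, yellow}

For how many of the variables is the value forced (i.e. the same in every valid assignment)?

Among the 7 variables, teal fits only x_5 (and all 7 values in {blue, brown, grey, orange, purple, teal, yellow} must be used), so x_5 = teal.
The 6 still-open variables together cover exactly {blue, brown, grey, orange, purple, yellow} — 6 values for 6 variables — and grey appears only in x_2's list, so x_2 = grey.
The 5 still-open variables draw from only 5 values {blue, brown, orange, purple, yellow}, so each is used; only x_7 can be yellow, hence x_7 = yellow.
The 2 variables x_4 and x_6 are confined to {blue, purple}, which locks those values in; drop them from x_3.
Determined: x_2=grey, x_5=teal, x_7=yellow. The other variables each still have more than one consistent value. That makes 3.

3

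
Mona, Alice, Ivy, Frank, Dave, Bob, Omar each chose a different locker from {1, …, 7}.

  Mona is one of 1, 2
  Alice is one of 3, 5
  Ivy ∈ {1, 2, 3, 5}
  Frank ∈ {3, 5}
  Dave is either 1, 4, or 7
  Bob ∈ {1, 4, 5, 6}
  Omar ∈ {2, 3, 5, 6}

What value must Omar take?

6

The 7 variables together cover exactly {1, 2, 3, 4, 5, 6, 7} — 7 values for 7 variables — and 7 appears only in Dave's list, so Dave = 7.
Among the 6 still-open variables, 4 fits only Bob (and all 6 values in {1, 2, 3, 4, 5, 6} must be used), so Bob = 4.
The 5 still-open variables draw from only 5 values {1, 2, 3, 5, 6}, so each is used; only Omar can be 6, hence Omar = 6.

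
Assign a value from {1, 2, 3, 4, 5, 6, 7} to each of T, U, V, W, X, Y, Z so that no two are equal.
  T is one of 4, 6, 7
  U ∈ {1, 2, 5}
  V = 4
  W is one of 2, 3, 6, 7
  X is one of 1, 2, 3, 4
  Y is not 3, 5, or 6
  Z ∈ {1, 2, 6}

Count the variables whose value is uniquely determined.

V's domain is down to {4}, so V = 4. So T, X, Y can't be 4.
The 6 still-open variables draw from only 6 values {1, 2, 3, 5, 6, 7}, so each is used; only U can be 5, hence U = 5.
Determined: U=5, V=4. The other variables each still have more than one consistent value. That makes 2.

2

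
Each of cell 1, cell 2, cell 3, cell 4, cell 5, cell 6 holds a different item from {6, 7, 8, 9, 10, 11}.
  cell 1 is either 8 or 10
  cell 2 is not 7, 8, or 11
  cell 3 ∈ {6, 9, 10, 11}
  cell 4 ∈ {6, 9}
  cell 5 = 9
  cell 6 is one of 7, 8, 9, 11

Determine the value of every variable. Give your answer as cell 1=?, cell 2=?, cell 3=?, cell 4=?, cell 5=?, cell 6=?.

cell 5 must be 9 (only option left). Strike 9 from cell 2, cell 3, cell 4, cell 6.
That leaves cell 4 = 6. Eliminate 6 elsewhere: cell 2, cell 3.
That leaves cell 2 = 10. So cell 1, cell 3 can't be 10.
cell 3's domain is down to {11}, so cell 3 = 11. Remove 11 from cell 6.
cell 1 has just one choice, so cell 1 = 8. So cell 6 can't be 8.
cell 6 has just one choice, so cell 6 = 7.

cell 1=8, cell 2=10, cell 3=11, cell 4=6, cell 5=9, cell 6=7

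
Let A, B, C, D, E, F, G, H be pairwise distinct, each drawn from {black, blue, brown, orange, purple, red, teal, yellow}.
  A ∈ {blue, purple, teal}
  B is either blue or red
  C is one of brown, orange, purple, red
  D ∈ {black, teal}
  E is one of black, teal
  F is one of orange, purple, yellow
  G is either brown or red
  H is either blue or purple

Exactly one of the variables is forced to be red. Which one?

B

The 8 variables draw from only 8 values {black, blue, brown, orange, purple, red, teal, yellow}, so each is used; only F can be yellow, hence F = yellow.
The 7 still-open variables draw from only 7 values {black, blue, brown, orange, purple, red, teal}, so each is used; only C can be orange, hence C = orange.
Among the 6 still-open variables, brown fits only G (and all 6 values in {black, blue, brown, purple, red, teal} must be used), so G = brown.
The 5 still-open variables draw from only 5 values {black, blue, purple, red, teal}, so each is used; only B can be red, hence B = red.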